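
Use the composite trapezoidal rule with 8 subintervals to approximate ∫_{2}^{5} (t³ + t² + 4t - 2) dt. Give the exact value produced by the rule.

h = (5 − 2)/8 = 0.375.
Nodes t₀,…,t₈ = 2, 2.375, 2.75, 3.125, 3.5, 3.875, 4.25, 4.625, 5.
f(t) = t³ + t² + 4t - 2: f₀=18, f₁=26.537109375, f₂=37.359375, f₃=50.783203125, f₄=67.125, f₅=86.701171875, f₆=109.828125, f₇=136.822265625, f₈=168.
(h/2)·[f₀ + 2f₁ + 2f₂ + 2f₃ + 2f₄ + 2f₅ + 2f₆ + 2f₇ + f₈] = 0.1875·(1216.3125) = 228.05859375.

228.05859375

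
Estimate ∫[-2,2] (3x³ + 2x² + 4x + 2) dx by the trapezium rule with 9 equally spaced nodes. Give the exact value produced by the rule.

h = (2 − (-2))/8 = 0.5.
Nodes x₀,…,x₈ = -2, -1.5, -1, -0.5, 0, 0.5, 1, 1.5, 2.
f(x) = 3x³ + 2x² + 4x + 2: f₀=-22, f₁=-9.625, f₂=-3, f₃=0.125, f₄=2, f₅=4.875, f₆=11, f₇=22.625, f₈=42.
(h/2)·[f₀ + 2f₁ + 2f₂ + 2f₃ + 2f₄ + 2f₅ + 2f₆ + 2f₇ + f₈] = 0.25·(76) = 19.

19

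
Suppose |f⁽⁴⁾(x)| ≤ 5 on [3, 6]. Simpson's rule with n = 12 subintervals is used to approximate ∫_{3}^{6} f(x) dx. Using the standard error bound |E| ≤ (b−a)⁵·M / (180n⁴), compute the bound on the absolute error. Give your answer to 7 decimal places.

0.0003255

|E| ≤ (3)⁵·5 / (180·12⁴) = 1215/3732480 = 0.0003255.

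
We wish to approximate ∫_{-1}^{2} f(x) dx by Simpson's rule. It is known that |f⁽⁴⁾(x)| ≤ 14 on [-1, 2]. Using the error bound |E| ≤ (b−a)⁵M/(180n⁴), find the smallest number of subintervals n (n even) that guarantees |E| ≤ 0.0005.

14

Need 3402/(180n⁴) ≤ 0.0005.
n⁴ ≥ 3402/(180·0.0005) = 37800 ⇒ n ≥ 13.9435, so the smallest even n is 14. (n must be even for Simpson's rule.)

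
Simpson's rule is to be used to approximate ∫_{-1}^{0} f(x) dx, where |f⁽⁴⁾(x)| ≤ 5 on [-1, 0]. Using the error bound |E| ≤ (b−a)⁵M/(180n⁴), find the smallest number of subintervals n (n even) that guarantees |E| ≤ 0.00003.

6

Need 5/(180n⁴) ≤ 0.00003.
n⁴ ≥ 5/(180·0.00003) = 925.926 ⇒ n ≥ 5.5163, so the smallest even n is 6. (n must be even for Simpson's rule.)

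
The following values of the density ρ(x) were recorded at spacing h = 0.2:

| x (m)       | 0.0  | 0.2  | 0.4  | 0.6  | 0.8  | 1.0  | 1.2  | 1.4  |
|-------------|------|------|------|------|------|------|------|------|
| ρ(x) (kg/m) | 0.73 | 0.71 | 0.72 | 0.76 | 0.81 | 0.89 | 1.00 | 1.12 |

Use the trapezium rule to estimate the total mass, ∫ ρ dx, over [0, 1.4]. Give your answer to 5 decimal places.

1.16300

h = 0.2, n = 7.
(h/2)·[y₀ + 2y₁ + 2y₂ + 2y₃ + 2y₄ + 2y₅ + 2y₆ + y₇] = 0.1·(11.63) = 1.16300.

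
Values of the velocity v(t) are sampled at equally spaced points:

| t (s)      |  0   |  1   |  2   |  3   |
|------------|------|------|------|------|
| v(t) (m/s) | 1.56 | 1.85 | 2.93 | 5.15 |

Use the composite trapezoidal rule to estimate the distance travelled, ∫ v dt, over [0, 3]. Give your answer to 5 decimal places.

8.13500

h = 1, n = 3.
(h/2)·[y₀ + 2y₁ + 2y₂ + y₃] = 0.5·(16.27) = 8.13500.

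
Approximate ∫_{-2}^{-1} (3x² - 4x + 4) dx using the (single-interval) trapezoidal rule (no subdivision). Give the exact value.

17.5

T = (b−a)/2 · [f(-2) + f(-1)] = 0.5·[24 + 11] = 17.5.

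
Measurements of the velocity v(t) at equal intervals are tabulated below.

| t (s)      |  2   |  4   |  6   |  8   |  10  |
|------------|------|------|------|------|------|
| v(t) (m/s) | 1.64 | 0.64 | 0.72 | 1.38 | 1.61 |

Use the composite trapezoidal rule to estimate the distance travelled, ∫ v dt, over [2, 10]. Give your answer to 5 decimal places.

8.73000

h = 2, n = 4.
(h/2)·[y₀ + 2y₁ + 2y₂ + 2y₃ + y₄] = 1·(8.73) = 8.73000.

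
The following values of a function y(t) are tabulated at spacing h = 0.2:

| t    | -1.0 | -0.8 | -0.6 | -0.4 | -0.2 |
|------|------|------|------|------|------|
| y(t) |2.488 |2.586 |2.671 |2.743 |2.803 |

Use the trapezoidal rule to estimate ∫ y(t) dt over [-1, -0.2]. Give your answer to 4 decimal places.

h = 0.2, n = 4.
(h/2)·[y₀ + 2y₁ + 2y₂ + 2y₃ + y₄] = 0.1·(21.291) = 2.1291.

2.1291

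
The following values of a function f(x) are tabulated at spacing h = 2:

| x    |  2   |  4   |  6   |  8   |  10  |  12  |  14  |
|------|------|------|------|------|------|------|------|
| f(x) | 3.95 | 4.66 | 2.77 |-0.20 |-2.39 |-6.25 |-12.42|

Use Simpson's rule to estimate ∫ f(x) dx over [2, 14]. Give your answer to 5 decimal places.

h = 2, n = 6.
(h/3)·[y₀ + 4y₁ + 2y₂ + 4y₃ + 2y₄ + 4y₅ + y₆] = 0.666667·(-14.87) = -9.91333.

-9.91333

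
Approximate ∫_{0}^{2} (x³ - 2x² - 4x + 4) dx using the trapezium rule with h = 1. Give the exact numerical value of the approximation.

-1

h = (2 − 0)/2 = 1.
Nodes x₀,…,x₂ = 0, 1, 2.
f(x) = x³ - 2x² - 4x + 4: f₀=4, f₁=-1, f₂=-4.
(h/2)·[f₀ + 2f₁ + f₂] = 0.5·(-2) = -1.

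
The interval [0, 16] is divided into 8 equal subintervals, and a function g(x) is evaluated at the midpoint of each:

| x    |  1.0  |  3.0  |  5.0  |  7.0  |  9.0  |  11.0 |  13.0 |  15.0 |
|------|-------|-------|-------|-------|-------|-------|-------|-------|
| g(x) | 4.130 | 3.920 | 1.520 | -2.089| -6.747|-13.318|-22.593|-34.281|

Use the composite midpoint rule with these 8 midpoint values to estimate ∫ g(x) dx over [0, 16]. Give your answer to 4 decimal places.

-138.9160

h = 2, n = 8.
h·[y(m₁) + y(m₂) + y(m₃) + y(m₄) + y(m₅) + y(m₆) + y(m₇) + y(m₈)] = 2·(-69.458) = -138.9160.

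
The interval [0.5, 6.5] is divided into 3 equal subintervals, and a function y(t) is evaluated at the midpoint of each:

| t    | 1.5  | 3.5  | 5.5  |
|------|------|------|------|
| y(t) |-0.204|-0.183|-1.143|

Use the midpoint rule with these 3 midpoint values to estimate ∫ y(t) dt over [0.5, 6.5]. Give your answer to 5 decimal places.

-3.06000

h = 2, n = 3.
h·[y(m₁) + y(m₂) + y(m₃)] = 2·(-1.530) = -3.06000.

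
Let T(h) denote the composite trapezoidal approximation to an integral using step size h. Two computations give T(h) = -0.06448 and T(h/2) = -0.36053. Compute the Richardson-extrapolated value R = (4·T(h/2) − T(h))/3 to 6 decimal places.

-0.459213

R = (4·T(h/2) − T(h)) / 3 = (4·(-0.36053) − (-0.06448))/3 = (-1.37764)/3 = -0.459213.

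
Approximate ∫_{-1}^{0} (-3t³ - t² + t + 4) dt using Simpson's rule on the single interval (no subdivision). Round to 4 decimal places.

S = (b−a)/6 · [f(-1) + 4f(-0.5) + f(0)] = 0.166667·[5 + 4·3.625 + 4] = 3.9167.

3.9167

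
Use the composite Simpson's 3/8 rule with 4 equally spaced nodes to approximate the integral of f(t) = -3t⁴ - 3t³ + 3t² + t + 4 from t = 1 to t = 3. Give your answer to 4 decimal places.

-167.5556

h = (3 − 1)/3 = 0.666667.
Nodes t₀,…,t₃ = 1, 1.666667, 2.333333, 3.
f(t) = -3t⁴ - 3t³ + 3t² + t + 4: f₀=2, f₁=-23.037037, f₂=-104.370370, f₃=-290.
(3h/8)·[f₀ + 3f₁ + 3f₂ + f₃] = 0.25·(-670.222222) = -167.5556.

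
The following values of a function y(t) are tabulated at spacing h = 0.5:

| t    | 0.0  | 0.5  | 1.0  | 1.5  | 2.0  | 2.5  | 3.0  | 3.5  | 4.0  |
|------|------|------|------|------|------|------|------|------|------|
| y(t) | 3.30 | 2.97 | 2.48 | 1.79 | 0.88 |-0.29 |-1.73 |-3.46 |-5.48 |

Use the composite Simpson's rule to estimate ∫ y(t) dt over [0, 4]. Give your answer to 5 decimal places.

h = 0.5, n = 8.
(h/3)·[y₀ + 4y₁ + 2y₂ + 4y₃ + 2y₄ + 4y₅ + 2y₆ + 4y₇ + y₈] = 0.166667·(5.12) = 0.85333.

0.85333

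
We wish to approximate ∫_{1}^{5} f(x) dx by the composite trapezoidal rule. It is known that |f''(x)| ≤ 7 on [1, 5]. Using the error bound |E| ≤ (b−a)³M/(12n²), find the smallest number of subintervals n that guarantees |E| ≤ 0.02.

Need 448/(12n²) ≤ 0.02.
n² ≥ 448/(12·0.02) = 1866.67 ⇒ n ≥ 43.2049, so the smallest n is 44.

44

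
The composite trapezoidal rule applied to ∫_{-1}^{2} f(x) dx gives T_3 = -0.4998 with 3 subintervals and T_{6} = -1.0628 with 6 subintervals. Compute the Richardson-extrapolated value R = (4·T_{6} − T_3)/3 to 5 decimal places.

R = (4·T_{6} − T_3) / 3 = (4·(-1.0628) − (-0.4998))/3 = (-3.7514)/3 = -1.25047.

-1.25047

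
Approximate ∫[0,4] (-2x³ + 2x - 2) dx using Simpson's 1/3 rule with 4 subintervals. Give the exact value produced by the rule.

-120

h = (4 − 0)/4 = 1.
Nodes x₀,…,x₄ = 0, 1, 2, 3, 4.
f(x) = -2x³ + 2x - 2: f₀=-2, f₁=-2, f₂=-14, f₃=-50, f₄=-122.
(h/3)·[f₀ + 4f₁ + 2f₂ + 4f₃ + f₄] = 0.333333·(-360) = -120.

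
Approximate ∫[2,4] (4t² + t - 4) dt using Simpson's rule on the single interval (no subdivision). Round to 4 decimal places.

72.6667

S = (b−a)/6 · [f(2) + 4f(3) + f(4)] = 0.333333·[14 + 4·35 + 64] = 72.6667.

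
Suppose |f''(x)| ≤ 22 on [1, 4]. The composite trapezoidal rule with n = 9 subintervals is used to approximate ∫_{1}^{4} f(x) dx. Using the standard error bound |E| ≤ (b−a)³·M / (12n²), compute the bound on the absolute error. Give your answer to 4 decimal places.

|E| ≤ (3)³·22 / (12·9²) = 594/972 = 0.6111.

0.6111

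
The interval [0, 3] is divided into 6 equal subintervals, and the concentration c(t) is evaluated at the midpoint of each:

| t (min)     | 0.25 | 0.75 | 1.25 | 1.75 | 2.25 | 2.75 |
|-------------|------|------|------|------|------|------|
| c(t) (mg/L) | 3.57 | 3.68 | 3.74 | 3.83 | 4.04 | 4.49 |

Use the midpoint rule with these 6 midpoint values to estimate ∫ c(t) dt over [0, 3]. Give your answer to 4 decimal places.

11.6750

h = 0.5, n = 6.
h·[y(m₁) + y(m₂) + y(m₃) + y(m₄) + y(m₅) + y(m₆)] = 0.5·(23.35) = 11.6750.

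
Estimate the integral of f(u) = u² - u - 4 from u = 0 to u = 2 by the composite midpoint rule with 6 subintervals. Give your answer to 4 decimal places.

-7.3519

h = (2 − 0)/6 = 0.333333.
Midpoints m₁,…,m₆ = 0.166667, 0.5, 0.833333, 1.166667, 1.5, 1.833333.
f(m₁)=-4.138889, f(m₂)=-4.25, f(m₃)=-4.138889, f(m₄)=-3.805556, f(m₅)=-3.25, f(m₆)=-2.472222.
h·[f(m₁) + f(m₂) + f(m₃) + f(m₄) + f(m₅) + f(m₆)] = 0.333333·(-22.055556) = -7.3519.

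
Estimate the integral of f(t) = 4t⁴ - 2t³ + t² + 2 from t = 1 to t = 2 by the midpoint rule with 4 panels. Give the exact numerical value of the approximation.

h = (2 − 1)/4 = 0.25.
Midpoints m₁,…,m₄ = 1.125, 1.375, 1.625, 1.875.
f(m₁)=6.8251953125, f(m₂)=12.9892578125, f(m₃)=23.9501953125, f(m₄)=41.7705078125.
h·[f(m₁) + f(m₂) + f(m₃) + f(m₄)] = 0.25·(85.53515625) = 21.3837890625.

21.3837890625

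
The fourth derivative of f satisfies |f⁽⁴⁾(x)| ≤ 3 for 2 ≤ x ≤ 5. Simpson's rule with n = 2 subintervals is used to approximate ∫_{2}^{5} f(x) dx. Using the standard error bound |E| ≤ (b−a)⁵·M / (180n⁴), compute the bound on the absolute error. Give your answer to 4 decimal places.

|E| ≤ (3)⁵·3 / (180·2⁴) = 729/2880 = 0.2531.

0.2531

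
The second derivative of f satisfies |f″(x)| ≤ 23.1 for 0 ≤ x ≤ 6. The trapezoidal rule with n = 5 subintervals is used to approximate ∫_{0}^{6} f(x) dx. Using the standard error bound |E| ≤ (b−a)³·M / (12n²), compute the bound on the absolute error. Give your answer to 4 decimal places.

16.6320

|E| ≤ (6)³·23.1 / (12·5²) = 4989.6/300 = 16.6320.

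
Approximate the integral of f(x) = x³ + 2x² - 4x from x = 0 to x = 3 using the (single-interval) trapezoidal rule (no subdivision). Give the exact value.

49.5

T = (b−a)/2 · [f(0) + f(3)] = 1.5·[0 + 33] = 49.5.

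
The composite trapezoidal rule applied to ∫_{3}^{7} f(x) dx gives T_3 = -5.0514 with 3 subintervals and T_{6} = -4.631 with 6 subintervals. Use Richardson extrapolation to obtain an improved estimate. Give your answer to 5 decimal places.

R = (4·T_{6} − T_3) / 3 = (4·(-4.631) − (-5.0514))/3 = (-13.4726)/3 = -4.49087.

-4.49087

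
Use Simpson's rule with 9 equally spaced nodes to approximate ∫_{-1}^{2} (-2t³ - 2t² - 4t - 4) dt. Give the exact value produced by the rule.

-31.5

h = (2 − (-1))/8 = 0.375.
Nodes t₀,…,t₈ = -1, -0.625, -0.25, 0.125, 0.5, 0.875, 1.25, 1.625, 2.
f(t) = -2t³ - 2t² - 4t - 4: f₀=0, f₁=-1.79296875, f₂=-3.09375, f₃=-4.53515625, f₄=-6.75, f₅=-10.37109375, f₆=-16.03125, f₇=-24.36328125, f₈=-36.
(h/3)·[f₀ + 4f₁ + 2f₂ + 4f₃ + 2f₄ + 4f₅ + 2f₆ + 4f₇ + f₈] = 0.125·(-252) = -31.5.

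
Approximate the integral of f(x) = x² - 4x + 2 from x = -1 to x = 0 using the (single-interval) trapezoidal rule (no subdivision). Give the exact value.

4.5

T = (b−a)/2 · [f(-1) + f(0)] = 0.5·[7 + 2] = 4.5.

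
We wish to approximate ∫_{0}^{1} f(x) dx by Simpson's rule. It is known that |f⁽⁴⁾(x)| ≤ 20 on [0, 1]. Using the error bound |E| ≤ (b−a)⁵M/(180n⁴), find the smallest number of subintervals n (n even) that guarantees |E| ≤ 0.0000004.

24

Need 20/(180n⁴) ≤ 0.0000004.
n⁴ ≥ 20/(180·0.0000004) = 277778 ⇒ n ≥ 22.9575, so the smallest even n is 24. (n must be even for Simpson's rule.)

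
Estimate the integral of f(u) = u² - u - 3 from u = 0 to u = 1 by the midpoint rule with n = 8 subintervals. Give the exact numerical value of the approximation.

h = (1 − 0)/8 = 0.125.
Midpoints m₁,…,m₈ = 0.0625, 0.1875, 0.3125, 0.4375, 0.5625, 0.6875, 0.8125, 0.9375.
f(m₁)=-3.05859375, f(m₂)=-3.15234375, f(m₃)=-3.21484375, f(m₄)=-3.24609375, f(m₅)=-3.24609375, f(m₆)=-3.21484375, f(m₇)=-3.15234375, f(m₈)=-3.05859375.
h·[f(m₁) + f(m₂) + f(m₃) + f(m₄) + f(m₅) + f(m₆) + f(m₇) + f(m₈)] = 0.125·(-25.34375) = -3.16796875.

-3.16796875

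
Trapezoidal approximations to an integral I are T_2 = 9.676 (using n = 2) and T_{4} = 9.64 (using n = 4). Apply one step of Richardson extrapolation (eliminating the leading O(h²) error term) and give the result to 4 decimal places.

9.6280

R = (4·T_{4} − T_2) / 3 = (4·9.64 − 9.676)/3 = (28.884)/3 = 9.6280.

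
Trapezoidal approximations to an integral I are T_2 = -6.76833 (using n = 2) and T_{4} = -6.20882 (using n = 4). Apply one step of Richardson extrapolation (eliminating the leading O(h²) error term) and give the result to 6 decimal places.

R = (4·T_{4} − T_2) / 3 = (4·(-6.20882) − (-6.76833))/3 = (-18.06695)/3 = -6.022317.

-6.022317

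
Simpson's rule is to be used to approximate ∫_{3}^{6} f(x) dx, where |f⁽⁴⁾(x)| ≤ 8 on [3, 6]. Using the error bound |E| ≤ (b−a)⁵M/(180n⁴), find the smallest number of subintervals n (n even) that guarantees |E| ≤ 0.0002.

Need 1944/(180n⁴) ≤ 0.0002.
n⁴ ≥ 1944/(180·0.0002) = 54000 ⇒ n ≥ 15.2440, so the smallest even n is 16. (n must be even for Simpson's rule.)

16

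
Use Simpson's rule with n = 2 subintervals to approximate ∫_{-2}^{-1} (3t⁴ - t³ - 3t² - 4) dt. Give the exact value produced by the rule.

11.375

h = (-1 − (-2))/2 = 0.5.
Nodes t₀,…,t₂ = -2, -1.5, -1.
f(t) = 3t⁴ - t³ - 3t² - 4: f₀=40, f₁=7.8125, f₂=-3.
(h/3)·[f₀ + 4f₁ + f₂] = 0.166667·(68.25) = 11.375.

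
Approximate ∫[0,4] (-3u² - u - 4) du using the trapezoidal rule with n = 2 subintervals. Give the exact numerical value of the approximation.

h = (4 − 0)/2 = 2.
Nodes u₀,…,u₂ = 0, 2, 4.
f(u) = -3u² - u - 4: f₀=-4, f₁=-18, f₂=-56.
(h/2)·[f₀ + 2f₁ + f₂] = 1·(-96) = -96.

-96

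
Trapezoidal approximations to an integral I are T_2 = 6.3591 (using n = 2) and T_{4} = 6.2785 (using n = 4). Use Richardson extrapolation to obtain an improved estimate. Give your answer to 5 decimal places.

R = (4·T_{4} − T_2) / 3 = (4·6.2785 − 6.3591)/3 = (18.7549)/3 = 6.25163.

6.25163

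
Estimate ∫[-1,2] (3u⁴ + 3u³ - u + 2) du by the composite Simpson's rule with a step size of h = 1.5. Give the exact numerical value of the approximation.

41.625

h = (2 − (-1))/2 = 1.5.
Nodes u₀,…,u₂ = -1, 0.5, 2.
f(u) = 3u⁴ + 3u³ - u + 2: f₀=3, f₁=2.0625, f₂=72.
(h/3)·[f₀ + 4f₁ + f₂] = 0.5·(83.25) = 41.625.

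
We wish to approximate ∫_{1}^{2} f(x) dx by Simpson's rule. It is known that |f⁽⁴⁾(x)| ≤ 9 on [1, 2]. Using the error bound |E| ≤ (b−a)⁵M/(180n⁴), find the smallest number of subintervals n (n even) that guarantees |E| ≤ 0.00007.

Need 9/(180n⁴) ≤ 0.00007.
n⁴ ≥ 9/(180·0.00007) = 714.286 ⇒ n ≥ 5.1697, so the smallest even n is 6. (n must be even for Simpson's rule.)

6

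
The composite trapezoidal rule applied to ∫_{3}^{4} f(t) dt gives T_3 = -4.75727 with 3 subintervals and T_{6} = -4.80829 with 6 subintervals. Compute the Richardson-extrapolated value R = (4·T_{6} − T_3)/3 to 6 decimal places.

-4.825297

R = (4·T_{6} − T_3) / 3 = (4·(-4.80829) − (-4.75727))/3 = (-14.47589)/3 = -4.825297.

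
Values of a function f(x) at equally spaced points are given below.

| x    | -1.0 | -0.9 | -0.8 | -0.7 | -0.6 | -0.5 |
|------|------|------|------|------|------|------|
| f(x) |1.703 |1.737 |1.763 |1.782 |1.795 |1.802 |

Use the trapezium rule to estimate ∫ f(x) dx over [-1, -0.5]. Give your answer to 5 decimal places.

0.88295

h = 0.1, n = 5.
(h/2)·[y₀ + 2y₁ + 2y₂ + 2y₃ + 2y₄ + y₅] = 0.05·(17.659) = 0.88295.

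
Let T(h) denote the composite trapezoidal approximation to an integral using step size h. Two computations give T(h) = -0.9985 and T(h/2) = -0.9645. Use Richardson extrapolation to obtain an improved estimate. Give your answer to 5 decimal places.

-0.95317

R = (4·T(h/2) − T(h)) / 3 = (4·(-0.9645) − (-0.9985))/3 = (-2.8595)/3 = -0.95317.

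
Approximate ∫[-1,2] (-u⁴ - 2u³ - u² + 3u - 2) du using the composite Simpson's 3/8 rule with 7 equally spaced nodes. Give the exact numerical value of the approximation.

-18.65625

h = (2 − (-1))/6 = 0.5.
Nodes u₀,…,u₆ = -1, -0.5, 0, 0.5, 1, 1.5, 2.
f(u) = -u⁴ - 2u³ - u² + 3u - 2: f₀=-5, f₁=-3.5625, f₂=-2, f₃=-1.0625, f₄=-3, f₅=-11.5625, f₆=-32.
(3h/8)·[f₀ + 3f₁ + 3f₂ + 2f₃ + 3f₄ + 3f₅ + f₆] = 0.1875·(-99.5) = -18.65625.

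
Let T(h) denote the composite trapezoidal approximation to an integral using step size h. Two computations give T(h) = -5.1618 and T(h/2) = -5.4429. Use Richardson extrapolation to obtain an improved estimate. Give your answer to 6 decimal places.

R = (4·T(h/2) − T(h)) / 3 = (4·(-5.4429) − (-5.1618))/3 = (-16.6098)/3 = -5.536600.

-5.536600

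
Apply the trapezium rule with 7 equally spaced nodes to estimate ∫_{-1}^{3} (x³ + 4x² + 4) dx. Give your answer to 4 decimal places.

h = (3 − (-1))/6 = 0.666667.
Nodes x₀,…,x₆ = -1, -0.333333, 0.333333, 1, 1.666667, 2.333333, 3.
f(x) = x³ + 4x² + 4: f₀=7, f₁=4.407407, f₂=4.481481, f₃=9, f₄=19.740741, f₅=38.481481, f₆=67.
(h/2)·[f₀ + 2f₁ + 2f₂ + 2f₃ + 2f₄ + 2f₅ + f₆] = 0.333333·(226.222222) = 75.4074.

75.4074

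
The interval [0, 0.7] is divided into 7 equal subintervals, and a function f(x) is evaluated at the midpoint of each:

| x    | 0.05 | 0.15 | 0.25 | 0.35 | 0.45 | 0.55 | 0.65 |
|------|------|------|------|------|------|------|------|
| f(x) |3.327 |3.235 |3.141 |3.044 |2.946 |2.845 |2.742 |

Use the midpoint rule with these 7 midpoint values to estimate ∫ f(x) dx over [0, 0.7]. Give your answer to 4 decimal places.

2.1280

h = 0.1, n = 7.
h·[y(m₁) + y(m₂) + y(m₃) + y(m₄) + y(m₅) + y(m₆) + y(m₇)] = 0.1·(21.280) = 2.1280.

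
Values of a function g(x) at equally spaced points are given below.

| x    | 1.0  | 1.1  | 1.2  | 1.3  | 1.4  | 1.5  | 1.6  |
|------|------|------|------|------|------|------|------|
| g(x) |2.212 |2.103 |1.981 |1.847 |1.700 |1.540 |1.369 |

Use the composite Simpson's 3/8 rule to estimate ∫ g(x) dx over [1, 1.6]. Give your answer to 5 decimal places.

h = 0.1, n = 6.
(3h/8)·[y₀ + 3y₁ + 3y₂ + 2y₃ + 3y₄ + 3y₅ + y₆] = 0.0375·(29.247) = 1.09676.

1.09676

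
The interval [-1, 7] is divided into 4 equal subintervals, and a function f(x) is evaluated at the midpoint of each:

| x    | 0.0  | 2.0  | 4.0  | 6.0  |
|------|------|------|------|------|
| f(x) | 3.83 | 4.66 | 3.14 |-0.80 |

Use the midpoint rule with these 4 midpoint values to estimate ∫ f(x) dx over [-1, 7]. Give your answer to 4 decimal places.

21.6600

h = 2, n = 4.
h·[y(m₁) + y(m₂) + y(m₃) + y(m₄)] = 2·(10.83) = 21.6600.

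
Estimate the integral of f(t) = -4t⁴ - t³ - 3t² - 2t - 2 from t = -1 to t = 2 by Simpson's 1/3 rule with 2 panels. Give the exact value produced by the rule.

h = (2 − (-1))/2 = 1.5.
Nodes t₀,…,t₂ = -1, 0.5, 2.
f(t) = -4t⁴ - t³ - 3t² - 2t - 2: f₀=-6, f₁=-4.125, f₂=-90.
(h/3)·[f₀ + 4f₁ + f₂] = 0.5·(-112.5) = -56.25.

-56.25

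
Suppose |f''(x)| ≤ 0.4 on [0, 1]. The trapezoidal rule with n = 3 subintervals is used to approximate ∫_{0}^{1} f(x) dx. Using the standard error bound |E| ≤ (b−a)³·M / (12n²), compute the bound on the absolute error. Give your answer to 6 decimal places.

|E| ≤ (1)³·0.4 / (12·3²) = 0.4/108 = 0.003704.

0.003704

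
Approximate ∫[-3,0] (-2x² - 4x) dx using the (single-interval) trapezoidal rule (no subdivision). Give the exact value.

-9

T = (b−a)/2 · [f(-3) + f(0)] = 1.5·[(-6) + 0] = -9.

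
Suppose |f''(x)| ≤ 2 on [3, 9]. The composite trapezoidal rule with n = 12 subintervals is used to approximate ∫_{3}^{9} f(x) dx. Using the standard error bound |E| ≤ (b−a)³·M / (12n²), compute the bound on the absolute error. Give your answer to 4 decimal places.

0.2500

|E| ≤ (6)³·2 / (12·12²) = 432/1728 = 0.2500.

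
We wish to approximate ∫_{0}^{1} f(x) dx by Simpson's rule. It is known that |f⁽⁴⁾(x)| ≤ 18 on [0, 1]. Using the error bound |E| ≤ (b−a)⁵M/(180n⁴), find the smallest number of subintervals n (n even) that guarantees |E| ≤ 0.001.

4

Need 18/(180n⁴) ≤ 0.001.
n⁴ ≥ 18/(180·0.001) = 100 ⇒ n ≥ 3.1623, so the smallest even n is 4. (n must be even for Simpson's rule.)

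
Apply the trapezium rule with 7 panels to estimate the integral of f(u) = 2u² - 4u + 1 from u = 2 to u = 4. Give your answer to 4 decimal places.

15.3878

h = (4 − 2)/7 = 0.285714.
Nodes u₀,…,u₇ = 2, 2.285714, 2.571429, 2.857143, 3.142857, 3.428571, 3.714286, 4.
f(u) = 2u² - 4u + 1: f₀=1, f₁=2.306122, f₂=3.938776, f₃=5.897959, f₄=8.183673, f₅=10.795918, f₆=13.734694, f₇=17.
(h/2)·[f₀ + 2f₁ + 2f₂ + 2f₃ + 2f₄ + 2f₅ + 2f₆ + f₇] = 0.142857·(107.714286) = 15.3878.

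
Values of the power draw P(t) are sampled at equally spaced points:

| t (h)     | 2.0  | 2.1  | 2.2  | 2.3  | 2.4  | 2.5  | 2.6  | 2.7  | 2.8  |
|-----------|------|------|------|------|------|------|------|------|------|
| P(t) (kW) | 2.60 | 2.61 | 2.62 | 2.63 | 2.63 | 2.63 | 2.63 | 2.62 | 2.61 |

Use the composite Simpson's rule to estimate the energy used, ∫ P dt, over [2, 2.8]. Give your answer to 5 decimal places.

2.09767

h = 0.1, n = 8.
(h/3)·[y₀ + 4y₁ + 2y₂ + 4y₃ + 2y₄ + 4y₅ + 2y₆ + 4y₇ + y₈] = 0.033333·(62.93) = 2.09767.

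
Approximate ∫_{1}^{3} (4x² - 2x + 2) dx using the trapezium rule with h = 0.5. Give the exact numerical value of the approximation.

31

h = (3 − 1)/4 = 0.5.
Nodes x₀,…,x₄ = 1, 1.5, 2, 2.5, 3.
f(x) = 4x² - 2x + 2: f₀=4, f₁=8, f₂=14, f₃=22, f₄=32.
(h/2)·[f₀ + 2f₁ + 2f₂ + 2f₃ + f₄] = 0.25·(124) = 31.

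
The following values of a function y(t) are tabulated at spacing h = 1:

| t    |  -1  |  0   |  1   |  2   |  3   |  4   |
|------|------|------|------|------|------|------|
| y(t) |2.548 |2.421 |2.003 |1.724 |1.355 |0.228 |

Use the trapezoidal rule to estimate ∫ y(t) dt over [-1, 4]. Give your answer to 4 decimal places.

h = 1, n = 5.
(h/2)·[y₀ + 2y₁ + 2y₂ + 2y₃ + 2y₄ + y₅] = 0.5·(17.782) = 8.8910.

8.8910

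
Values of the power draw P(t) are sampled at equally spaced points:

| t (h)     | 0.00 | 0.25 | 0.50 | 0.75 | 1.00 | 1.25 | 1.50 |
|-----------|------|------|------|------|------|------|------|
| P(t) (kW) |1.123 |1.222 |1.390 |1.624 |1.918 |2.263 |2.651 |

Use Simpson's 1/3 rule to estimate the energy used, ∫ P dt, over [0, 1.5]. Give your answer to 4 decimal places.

h = 0.25, n = 6.
(h/3)·[y₀ + 4y₁ + 2y₂ + 4y₃ + 2y₄ + 4y₅ + y₆] = 0.083333·(30.826) = 2.5688.

2.5688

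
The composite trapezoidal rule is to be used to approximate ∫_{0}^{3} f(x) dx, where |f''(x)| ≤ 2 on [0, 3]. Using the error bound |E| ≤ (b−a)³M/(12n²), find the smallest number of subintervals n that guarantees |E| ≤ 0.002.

48

Need 54/(12n²) ≤ 0.002.
n² ≥ 54/(12·0.002) = 2250 ⇒ n ≥ 47.4342, so the smallest n is 48.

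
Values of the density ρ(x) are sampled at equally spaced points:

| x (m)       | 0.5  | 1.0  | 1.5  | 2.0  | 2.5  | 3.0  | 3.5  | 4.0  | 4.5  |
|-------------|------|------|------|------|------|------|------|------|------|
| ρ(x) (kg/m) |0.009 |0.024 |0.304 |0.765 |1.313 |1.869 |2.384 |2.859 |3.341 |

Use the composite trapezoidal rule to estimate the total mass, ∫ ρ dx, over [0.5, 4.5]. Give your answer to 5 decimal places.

h = 0.5, n = 8.
(h/2)·[y₀ + 2y₁ + 2y₂ + 2y₃ + 2y₄ + 2y₅ + 2y₆ + 2y₇ + y₈] = 0.25·(22.386) = 5.59650.

5.59650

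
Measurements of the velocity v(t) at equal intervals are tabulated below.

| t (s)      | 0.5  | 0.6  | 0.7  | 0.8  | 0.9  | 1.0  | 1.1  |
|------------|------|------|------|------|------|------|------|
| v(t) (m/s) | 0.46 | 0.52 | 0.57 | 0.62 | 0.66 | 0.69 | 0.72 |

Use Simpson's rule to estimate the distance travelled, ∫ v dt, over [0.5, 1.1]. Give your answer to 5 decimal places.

h = 0.1, n = 6.
(h/3)·[y₀ + 4y₁ + 2y₂ + 4y₃ + 2y₄ + 4y₅ + y₆] = 0.033333·(10.96) = 0.36533.

0.36533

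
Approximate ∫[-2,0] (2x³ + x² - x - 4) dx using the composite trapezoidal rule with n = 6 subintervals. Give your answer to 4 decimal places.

h = (0 − (-2))/6 = 0.333333.
Nodes x₀,…,x₆ = -2, -1.666667, -1.333333, -1, -0.666667, -0.333333, 0.
f(x) = 2x³ + x² - x - 4: f₀=-14, f₁=-8.814815, f₂=-5.629630, f₃=-4, f₄=-3.481481, f₅=-3.629630, f₆=-4.
(h/2)·[f₀ + 2f₁ + 2f₂ + 2f₃ + 2f₄ + 2f₅ + f₆] = 0.166667·(-69.111111) = -11.5185.

-11.5185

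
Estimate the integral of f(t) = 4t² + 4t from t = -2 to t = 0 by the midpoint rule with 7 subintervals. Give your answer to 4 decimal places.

2.6122

h = (0 − (-2))/7 = 0.285714.
Midpoints m₁,…,m₇ = -1.857143, -1.571429, -1.285714, -1, -0.714286, -0.428571, -0.142857.
f(m₁)=6.367347, f(m₂)=3.591837, f(m₃)=1.469388, f(m₄)=0, f(m₅)=-0.816327, f(m₆)=-0.979592, f(m₇)=-0.489796.
h·[f(m₁) + f(m₂) + f(m₃) + f(m₄) + f(m₅) + f(m₆) + f(m₇)] = 0.285714·(9.142857) = 2.6122.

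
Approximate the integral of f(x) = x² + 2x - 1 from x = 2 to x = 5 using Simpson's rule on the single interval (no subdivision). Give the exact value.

S = (b−a)/6 · [f(2) + 4f(3.5) + f(5)] = 0.5·[7 + 4·18.25 + 34] = 57.

57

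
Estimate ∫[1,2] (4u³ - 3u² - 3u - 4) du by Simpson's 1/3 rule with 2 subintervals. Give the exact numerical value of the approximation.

h = (2 − 1)/2 = 0.5.
Nodes u₀,…,u₂ = 1, 1.5, 2.
f(u) = 4u³ - 3u² - 3u - 4: f₀=-6, f₁=-1.75, f₂=10.
(h/3)·[f₀ + 4f₁ + f₂] = 0.166667·(-3) = -0.5.

-0.5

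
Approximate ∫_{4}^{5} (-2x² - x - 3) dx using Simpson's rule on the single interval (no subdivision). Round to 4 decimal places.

S = (b−a)/6 · [f(4) + 4f(4.5) + f(5)] = 0.166667·[(-39) + 4·(-48) + (-58)] = -48.1667.

-48.1667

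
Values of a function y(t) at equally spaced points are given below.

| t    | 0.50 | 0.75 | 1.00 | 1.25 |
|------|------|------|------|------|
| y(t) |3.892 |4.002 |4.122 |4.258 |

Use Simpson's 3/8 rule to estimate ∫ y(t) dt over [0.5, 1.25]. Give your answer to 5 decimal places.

3.04894

h = 0.25, n = 3.
(3h/8)·[y₀ + 3y₁ + 3y₂ + y₃] = 0.09375·(32.522) = 3.04894.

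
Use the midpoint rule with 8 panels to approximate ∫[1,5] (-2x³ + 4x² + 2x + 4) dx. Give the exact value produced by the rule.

h = (5 − 1)/8 = 0.5.
Midpoints m₁,…,m₈ = 1.25, 1.75, 2.25, 2.75, 3.25, 3.75, 4.25, 4.75.
f(m₁)=8.84375, f(m₂)=9.03125, f(m₃)=5.96875, f(m₄)=-1.84375, f(m₅)=-15.90625, f(m₆)=-37.71875, f(m₇)=-68.78125, f(m₈)=-110.59375.
h·[f(m₁) + f(m₂) + f(m₃) + f(m₄) + f(m₅) + f(m₆) + f(m₇) + f(m₈)] = 0.5·(-211) = -105.5.

-105.5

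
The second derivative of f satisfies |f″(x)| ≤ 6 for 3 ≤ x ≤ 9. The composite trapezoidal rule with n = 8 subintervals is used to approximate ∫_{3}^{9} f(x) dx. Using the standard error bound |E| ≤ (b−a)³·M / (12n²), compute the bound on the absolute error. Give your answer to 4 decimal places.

1.6875

|E| ≤ (6)³·6 / (12·8²) = 1296/768 = 1.6875.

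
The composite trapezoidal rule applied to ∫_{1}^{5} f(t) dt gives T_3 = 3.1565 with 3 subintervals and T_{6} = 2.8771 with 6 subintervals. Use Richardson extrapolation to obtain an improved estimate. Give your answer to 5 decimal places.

R = (4·T_{6} − T_3) / 3 = (4·2.8771 − 3.1565)/3 = (8.3519)/3 = 2.78397.

2.78397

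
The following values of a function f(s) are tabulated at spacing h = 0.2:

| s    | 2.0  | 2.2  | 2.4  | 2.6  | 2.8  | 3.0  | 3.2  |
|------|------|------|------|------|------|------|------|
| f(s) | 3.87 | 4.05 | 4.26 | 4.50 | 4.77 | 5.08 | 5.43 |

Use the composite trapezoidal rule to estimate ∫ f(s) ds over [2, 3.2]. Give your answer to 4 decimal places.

5.4620

h = 0.2, n = 6.
(h/2)·[y₀ + 2y₁ + 2y₂ + 2y₃ + 2y₄ + 2y₅ + y₆] = 0.1·(54.62) = 5.4620.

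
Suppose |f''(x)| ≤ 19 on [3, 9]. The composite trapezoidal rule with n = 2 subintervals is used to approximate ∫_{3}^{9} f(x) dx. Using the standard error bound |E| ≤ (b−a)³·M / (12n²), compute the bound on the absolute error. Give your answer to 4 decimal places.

|E| ≤ (6)³·19 / (12·2²) = 4104/48 = 85.5000.

85.5000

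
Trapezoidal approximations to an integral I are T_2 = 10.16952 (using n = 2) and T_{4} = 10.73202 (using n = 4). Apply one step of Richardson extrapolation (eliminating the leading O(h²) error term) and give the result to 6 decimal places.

R = (4·T_{4} − T_2) / 3 = (4·10.73202 − 10.16952)/3 = (32.75856)/3 = 10.919520.

10.919520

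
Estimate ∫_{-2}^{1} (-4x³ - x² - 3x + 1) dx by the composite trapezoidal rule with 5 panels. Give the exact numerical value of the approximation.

h = (1 − (-2))/5 = 0.6.
Nodes x₀,…,x₅ = -2, -1.4, -0.8, -0.2, 0.4, 1.
f(x) = -4x³ - x² - 3x + 1: f₀=35, f₁=14.216, f₂=4.808, f₃=1.592, f₄=-0.616, f₅=-7.
(h/2)·[f₀ + 2f₁ + 2f₂ + 2f₃ + 2f₄ + f₅] = 0.3·(68) = 20.4.

20.4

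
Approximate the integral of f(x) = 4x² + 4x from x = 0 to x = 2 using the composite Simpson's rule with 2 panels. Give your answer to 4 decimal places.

h = (2 − 0)/2 = 1.
Nodes x₀,…,x₂ = 0, 1, 2.
f(x) = 4x² + 4x: f₀=0, f₁=8, f₂=24.
(h/3)·[f₀ + 4f₁ + f₂] = 0.333333·(56) = 18.6667.

18.6667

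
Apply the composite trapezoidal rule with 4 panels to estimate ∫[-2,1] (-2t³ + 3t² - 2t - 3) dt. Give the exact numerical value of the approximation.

12.1875

h = (1 − (-2))/4 = 0.75.
Nodes t₀,…,t₄ = -2, -1.25, -0.5, 0.25, 1.
f(t) = -2t³ + 3t² - 2t - 3: f₀=29, f₁=8.09375, f₂=-1, f₃=-3.34375, f₄=-4.
(h/2)·[f₀ + 2f₁ + 2f₂ + 2f₃ + f₄] = 0.375·(32.5) = 12.1875.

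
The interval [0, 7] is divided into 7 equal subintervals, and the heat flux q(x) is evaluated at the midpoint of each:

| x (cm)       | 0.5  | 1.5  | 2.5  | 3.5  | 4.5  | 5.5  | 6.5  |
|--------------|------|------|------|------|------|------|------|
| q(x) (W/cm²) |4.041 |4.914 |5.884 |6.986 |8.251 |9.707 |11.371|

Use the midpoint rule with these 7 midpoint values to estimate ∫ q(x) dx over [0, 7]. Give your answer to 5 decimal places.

h = 1, n = 7.
h·[y(m₁) + y(m₂) + y(m₃) + y(m₄) + y(m₅) + y(m₆) + y(m₇)] = 1·(51.154) = 51.15400.

51.15400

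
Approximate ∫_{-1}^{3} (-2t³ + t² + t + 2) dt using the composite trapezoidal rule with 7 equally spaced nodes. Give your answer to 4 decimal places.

h = (3 − (-1))/6 = 0.666667.
Nodes t₀,…,t₆ = -1, -0.333333, 0.333333, 1, 1.666667, 2.333333, 3.
f(t) = -2t³ + t² + t + 2: f₀=4, f₁=1.851852, f₂=2.370370, f₃=2, f₄=-2.814815, f₅=-15.629630, f₆=-40.
(h/2)·[f₀ + 2f₁ + 2f₂ + 2f₃ + 2f₄ + 2f₅ + f₆] = 0.333333·(-60.444444) = -20.1481.

-20.1481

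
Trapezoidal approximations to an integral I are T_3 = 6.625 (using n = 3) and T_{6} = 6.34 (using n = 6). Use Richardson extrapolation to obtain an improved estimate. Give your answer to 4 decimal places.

R = (4·T_{6} − T_3) / 3 = (4·6.34 − 6.625)/3 = (18.735)/3 = 6.2450.

6.2450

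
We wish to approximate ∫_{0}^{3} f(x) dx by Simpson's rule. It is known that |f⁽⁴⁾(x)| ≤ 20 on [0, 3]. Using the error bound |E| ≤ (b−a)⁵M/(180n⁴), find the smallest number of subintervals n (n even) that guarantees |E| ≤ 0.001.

Need 4860/(180n⁴) ≤ 0.001.
n⁴ ≥ 4860/(180·0.001) = 27000 ⇒ n ≥ 12.8186, so the smallest even n is 14. (n must be even for Simpson's rule.)

14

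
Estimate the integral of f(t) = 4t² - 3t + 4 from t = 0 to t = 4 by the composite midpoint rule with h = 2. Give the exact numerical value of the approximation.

h = (4 − 0)/2 = 2.
Midpoints m₁,…,m₂ = 1, 3.
f(m₁)=5, f(m₂)=31.
h·[f(m₁) + f(m₂)] = 2·(36) = 72.

72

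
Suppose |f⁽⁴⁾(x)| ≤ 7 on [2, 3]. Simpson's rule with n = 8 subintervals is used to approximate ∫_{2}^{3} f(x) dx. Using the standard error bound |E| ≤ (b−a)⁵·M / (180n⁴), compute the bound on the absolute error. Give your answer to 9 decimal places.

|E| ≤ (1)⁵·7 / (180·8⁴) = 7/737280 = 0.000009494.

0.000009494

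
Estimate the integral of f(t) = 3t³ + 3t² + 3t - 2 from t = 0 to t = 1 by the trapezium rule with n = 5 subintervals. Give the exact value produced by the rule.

h = (1 − 0)/5 = 0.2.
Nodes t₀,…,t₅ = 0, 0.2, 0.4, 0.6, 0.8, 1.
f(t) = 3t³ + 3t² + 3t - 2: f₀=-2, f₁=-1.256, f₂=-0.128, f₃=1.528, f₄=3.856, f₅=7.
(h/2)·[f₀ + 2f₁ + 2f₂ + 2f₃ + 2f₄ + f₅] = 0.1·(13) = 1.3.

1.3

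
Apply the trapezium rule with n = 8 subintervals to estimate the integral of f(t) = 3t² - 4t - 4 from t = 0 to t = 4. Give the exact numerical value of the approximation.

h = (4 − 0)/8 = 0.5.
Nodes t₀,…,t₈ = 0, 0.5, 1, 1.5, 2, 2.5, 3, 3.5, 4.
f(t) = 3t² - 4t - 4: f₀=-4, f₁=-5.25, f₂=-5, f₃=-3.25, f₄=0, f₅=4.75, f₆=11, f₇=18.75, f₈=28.
(h/2)·[f₀ + 2f₁ + 2f₂ + 2f₃ + 2f₄ + 2f₅ + 2f₆ + 2f₇ + f₈] = 0.25·(66) = 16.5.

16.5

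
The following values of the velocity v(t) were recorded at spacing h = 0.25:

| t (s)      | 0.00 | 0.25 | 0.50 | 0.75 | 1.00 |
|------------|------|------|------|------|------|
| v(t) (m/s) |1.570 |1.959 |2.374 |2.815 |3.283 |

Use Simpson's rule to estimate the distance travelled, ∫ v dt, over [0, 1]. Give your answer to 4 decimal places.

h = 0.25, n = 4.
(h/3)·[y₀ + 4y₁ + 2y₂ + 4y₃ + y₄] = 0.083333·(28.697) = 2.3914.

2.3914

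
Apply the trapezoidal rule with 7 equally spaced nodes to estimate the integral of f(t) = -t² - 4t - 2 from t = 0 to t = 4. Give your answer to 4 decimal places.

h = (4 − 0)/6 = 0.666667.
Nodes t₀,…,t₆ = 0, 0.666667, 1.333333, 2, 2.666667, 3.333333, 4.
f(t) = -t² - 4t - 2: f₀=-2, f₁=-5.111111, f₂=-9.111111, f₃=-14, f₄=-19.777778, f₅=-26.444444, f₆=-34.
(h/2)·[f₀ + 2f₁ + 2f₂ + 2f₃ + 2f₄ + 2f₅ + f₆] = 0.333333·(-184.888889) = -61.6296.

-61.6296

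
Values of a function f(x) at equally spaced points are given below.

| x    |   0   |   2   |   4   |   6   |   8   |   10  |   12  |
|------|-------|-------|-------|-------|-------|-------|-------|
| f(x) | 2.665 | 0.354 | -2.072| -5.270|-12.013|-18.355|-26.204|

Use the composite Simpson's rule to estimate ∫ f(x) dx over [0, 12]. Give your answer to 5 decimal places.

-96.52867

h = 2, n = 6.
(h/3)·[y₀ + 4y₁ + 2y₂ + 4y₃ + 2y₄ + 4y₅ + y₆] = 0.666667·(-144.793) = -96.52867.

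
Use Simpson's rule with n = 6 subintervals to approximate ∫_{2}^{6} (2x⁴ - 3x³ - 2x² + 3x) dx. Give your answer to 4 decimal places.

h = (6 − 2)/6 = 0.666667.
Nodes x₀,…,x₆ = 2, 2.666667, 3.333333, 4, 4.666667, 5.333333, 6.
f(x) = 2x⁴ - 3x³ - 2x² + 3x: f₀=6, f₁=38.024691, f₂=123.580247, f₃=300, f₄=614.098765, f₅=1122.172840, f₆=1890.
(h/3)·[f₀ + 4f₁ + 2f₂ + 4f₃ + 2f₄ + 4f₅ + f₆] = 0.222222·(9212.148148) = 2047.1440.

2047.1440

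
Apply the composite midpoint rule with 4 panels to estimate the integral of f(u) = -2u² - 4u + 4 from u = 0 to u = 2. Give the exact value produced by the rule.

h = (2 − 0)/4 = 0.5.
Midpoints m₁,…,m₄ = 0.25, 0.75, 1.25, 1.75.
f(m₁)=2.875, f(m₂)=-0.125, f(m₃)=-4.125, f(m₄)=-9.125.
h·[f(m₁) + f(m₂) + f(m₃) + f(m₄)] = 0.5·(-10.5) = -5.25.

-5.25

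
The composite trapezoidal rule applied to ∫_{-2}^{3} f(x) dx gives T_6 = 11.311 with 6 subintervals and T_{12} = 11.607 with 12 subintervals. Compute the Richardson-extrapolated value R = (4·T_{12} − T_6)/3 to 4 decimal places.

11.7057

R = (4·T_{12} − T_6) / 3 = (4·11.607 − 11.311)/3 = (35.117)/3 = 11.7057.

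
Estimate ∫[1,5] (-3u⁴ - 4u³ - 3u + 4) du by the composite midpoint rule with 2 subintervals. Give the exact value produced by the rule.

h = (5 − 1)/2 = 2.
Midpoints m₁,…,m₂ = 2, 4.
f(m₁)=-82, f(m₂)=-1032.
h·[f(m₁) + f(m₂)] = 2·(-1114) = -2228.

-2228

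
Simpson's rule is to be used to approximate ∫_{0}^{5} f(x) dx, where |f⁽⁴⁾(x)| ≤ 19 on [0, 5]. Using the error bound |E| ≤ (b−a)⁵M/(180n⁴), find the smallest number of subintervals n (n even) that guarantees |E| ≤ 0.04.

Need 59375/(180n⁴) ≤ 0.04.
n⁴ ≥ 59375/(180·0.04) = 8246.53 ⇒ n ≥ 9.5294, so the smallest even n is 10. (n must be even for Simpson's rule.)

10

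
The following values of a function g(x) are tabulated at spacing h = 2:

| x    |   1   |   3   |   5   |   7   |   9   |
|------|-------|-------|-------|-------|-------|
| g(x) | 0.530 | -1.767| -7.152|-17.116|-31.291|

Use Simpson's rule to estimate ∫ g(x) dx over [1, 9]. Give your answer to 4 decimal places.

h = 2, n = 4.
(h/3)·[y₀ + 4y₁ + 2y₂ + 4y₃ + y₄] = 0.666667·(-120.597) = -80.3980.

-80.3980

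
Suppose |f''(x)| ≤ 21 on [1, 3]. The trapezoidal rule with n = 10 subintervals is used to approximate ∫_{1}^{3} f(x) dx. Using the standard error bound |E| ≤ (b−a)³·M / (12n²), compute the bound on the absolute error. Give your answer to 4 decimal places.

0.1400

|E| ≤ (2)³·21 / (12·10²) = 168/1200 = 0.1400.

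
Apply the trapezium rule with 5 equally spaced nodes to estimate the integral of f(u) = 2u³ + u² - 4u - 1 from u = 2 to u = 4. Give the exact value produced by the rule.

h = (4 − 2)/4 = 0.5.
Nodes u₀,…,u₄ = 2, 2.5, 3, 3.5, 4.
f(u) = 2u³ + u² - 4u - 1: f₀=11, f₁=26.5, f₂=50, f₃=83, f₄=127.
(h/2)·[f₀ + 2f₁ + 2f₂ + 2f₃ + f₄] = 0.25·(457) = 114.25.

114.25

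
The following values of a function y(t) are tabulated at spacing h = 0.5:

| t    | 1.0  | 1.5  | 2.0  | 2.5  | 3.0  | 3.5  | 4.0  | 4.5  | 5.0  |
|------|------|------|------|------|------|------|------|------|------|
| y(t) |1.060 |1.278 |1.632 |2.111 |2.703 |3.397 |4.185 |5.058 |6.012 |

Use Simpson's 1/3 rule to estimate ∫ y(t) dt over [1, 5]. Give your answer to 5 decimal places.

11.91467

h = 0.5, n = 8.
(h/3)·[y₀ + 4y₁ + 2y₂ + 4y₃ + 2y₄ + 4y₅ + 2y₆ + 4y₇ + y₈] = 0.166667·(71.488) = 11.91467.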